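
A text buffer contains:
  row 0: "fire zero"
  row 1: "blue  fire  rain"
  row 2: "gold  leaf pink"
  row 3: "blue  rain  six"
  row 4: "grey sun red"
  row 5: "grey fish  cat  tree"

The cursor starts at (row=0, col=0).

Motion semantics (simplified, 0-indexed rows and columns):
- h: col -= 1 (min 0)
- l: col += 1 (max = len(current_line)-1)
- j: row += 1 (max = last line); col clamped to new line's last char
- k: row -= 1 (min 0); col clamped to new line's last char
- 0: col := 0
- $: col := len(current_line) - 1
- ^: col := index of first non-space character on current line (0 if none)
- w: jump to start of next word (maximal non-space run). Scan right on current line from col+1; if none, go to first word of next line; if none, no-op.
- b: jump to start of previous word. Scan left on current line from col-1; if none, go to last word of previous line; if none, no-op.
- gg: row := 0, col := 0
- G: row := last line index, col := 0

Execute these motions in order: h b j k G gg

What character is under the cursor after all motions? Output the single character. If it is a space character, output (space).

After 1 (h): row=0 col=0 char='f'
After 2 (b): row=0 col=0 char='f'
After 3 (j): row=1 col=0 char='b'
After 4 (k): row=0 col=0 char='f'
After 5 (G): row=5 col=0 char='g'
After 6 (gg): row=0 col=0 char='f'

Answer: f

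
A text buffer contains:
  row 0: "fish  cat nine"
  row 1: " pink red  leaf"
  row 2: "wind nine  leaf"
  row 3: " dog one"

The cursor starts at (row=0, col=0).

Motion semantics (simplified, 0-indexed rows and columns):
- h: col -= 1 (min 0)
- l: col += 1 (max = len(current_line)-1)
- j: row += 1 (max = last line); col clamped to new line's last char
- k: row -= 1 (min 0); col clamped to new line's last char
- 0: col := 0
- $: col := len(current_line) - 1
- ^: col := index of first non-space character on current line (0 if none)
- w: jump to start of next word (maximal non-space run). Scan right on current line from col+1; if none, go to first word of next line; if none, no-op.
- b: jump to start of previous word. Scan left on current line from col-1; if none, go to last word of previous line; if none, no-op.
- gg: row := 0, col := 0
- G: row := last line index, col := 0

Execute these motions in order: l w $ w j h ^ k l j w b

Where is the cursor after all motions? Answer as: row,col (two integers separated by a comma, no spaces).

Answer: 2,0

Derivation:
After 1 (l): row=0 col=1 char='i'
After 2 (w): row=0 col=6 char='c'
After 3 ($): row=0 col=13 char='e'
After 4 (w): row=1 col=1 char='p'
After 5 (j): row=2 col=1 char='i'
After 6 (h): row=2 col=0 char='w'
After 7 (^): row=2 col=0 char='w'
After 8 (k): row=1 col=0 char='_'
After 9 (l): row=1 col=1 char='p'
After 10 (j): row=2 col=1 char='i'
After 11 (w): row=2 col=5 char='n'
After 12 (b): row=2 col=0 char='w'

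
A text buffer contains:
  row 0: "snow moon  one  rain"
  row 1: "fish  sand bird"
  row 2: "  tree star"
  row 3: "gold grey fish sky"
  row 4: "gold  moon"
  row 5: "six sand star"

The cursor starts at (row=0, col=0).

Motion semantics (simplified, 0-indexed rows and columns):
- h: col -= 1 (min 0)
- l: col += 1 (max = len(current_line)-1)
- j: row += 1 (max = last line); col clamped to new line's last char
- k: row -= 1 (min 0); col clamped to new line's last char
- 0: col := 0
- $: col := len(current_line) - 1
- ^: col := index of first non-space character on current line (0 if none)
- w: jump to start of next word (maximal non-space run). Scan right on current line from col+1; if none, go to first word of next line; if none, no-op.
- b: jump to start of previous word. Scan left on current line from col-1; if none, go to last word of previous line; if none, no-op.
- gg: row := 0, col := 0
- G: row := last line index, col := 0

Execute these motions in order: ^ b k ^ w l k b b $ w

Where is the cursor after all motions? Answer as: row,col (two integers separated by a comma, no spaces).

Answer: 1,0

Derivation:
After 1 (^): row=0 col=0 char='s'
After 2 (b): row=0 col=0 char='s'
After 3 (k): row=0 col=0 char='s'
After 4 (^): row=0 col=0 char='s'
After 5 (w): row=0 col=5 char='m'
After 6 (l): row=0 col=6 char='o'
After 7 (k): row=0 col=6 char='o'
After 8 (b): row=0 col=5 char='m'
After 9 (b): row=0 col=0 char='s'
After 10 ($): row=0 col=19 char='n'
After 11 (w): row=1 col=0 char='f'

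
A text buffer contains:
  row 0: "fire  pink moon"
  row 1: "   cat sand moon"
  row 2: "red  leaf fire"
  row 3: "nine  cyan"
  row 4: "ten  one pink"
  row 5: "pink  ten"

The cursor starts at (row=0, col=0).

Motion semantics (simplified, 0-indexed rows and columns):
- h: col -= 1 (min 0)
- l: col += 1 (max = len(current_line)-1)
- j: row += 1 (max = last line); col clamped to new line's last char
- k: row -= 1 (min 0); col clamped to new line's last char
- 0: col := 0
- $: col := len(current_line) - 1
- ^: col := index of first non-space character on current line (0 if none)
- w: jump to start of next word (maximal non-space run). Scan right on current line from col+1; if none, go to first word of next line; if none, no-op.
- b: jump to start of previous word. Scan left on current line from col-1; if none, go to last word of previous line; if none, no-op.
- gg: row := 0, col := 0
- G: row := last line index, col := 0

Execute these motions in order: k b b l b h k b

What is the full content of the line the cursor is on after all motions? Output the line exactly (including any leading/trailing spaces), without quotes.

Answer: fire  pink moon

Derivation:
After 1 (k): row=0 col=0 char='f'
After 2 (b): row=0 col=0 char='f'
After 3 (b): row=0 col=0 char='f'
After 4 (l): row=0 col=1 char='i'
After 5 (b): row=0 col=0 char='f'
After 6 (h): row=0 col=0 char='f'
After 7 (k): row=0 col=0 char='f'
After 8 (b): row=0 col=0 char='f'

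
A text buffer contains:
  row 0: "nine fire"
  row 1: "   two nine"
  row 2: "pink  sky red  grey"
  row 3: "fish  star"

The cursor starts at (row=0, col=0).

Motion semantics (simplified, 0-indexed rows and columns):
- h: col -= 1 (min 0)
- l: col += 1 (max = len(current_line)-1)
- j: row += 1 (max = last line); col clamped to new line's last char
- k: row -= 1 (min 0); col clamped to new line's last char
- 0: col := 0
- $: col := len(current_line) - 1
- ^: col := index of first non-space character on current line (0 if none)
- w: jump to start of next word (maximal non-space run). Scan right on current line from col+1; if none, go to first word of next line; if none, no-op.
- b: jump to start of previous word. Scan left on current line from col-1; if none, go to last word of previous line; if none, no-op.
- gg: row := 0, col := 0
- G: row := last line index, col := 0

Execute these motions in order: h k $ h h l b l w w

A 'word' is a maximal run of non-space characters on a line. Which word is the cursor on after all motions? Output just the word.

After 1 (h): row=0 col=0 char='n'
After 2 (k): row=0 col=0 char='n'
After 3 ($): row=0 col=8 char='e'
After 4 (h): row=0 col=7 char='r'
After 5 (h): row=0 col=6 char='i'
After 6 (l): row=0 col=7 char='r'
After 7 (b): row=0 col=5 char='f'
After 8 (l): row=0 col=6 char='i'
After 9 (w): row=1 col=3 char='t'
After 10 (w): row=1 col=7 char='n'

Answer: nine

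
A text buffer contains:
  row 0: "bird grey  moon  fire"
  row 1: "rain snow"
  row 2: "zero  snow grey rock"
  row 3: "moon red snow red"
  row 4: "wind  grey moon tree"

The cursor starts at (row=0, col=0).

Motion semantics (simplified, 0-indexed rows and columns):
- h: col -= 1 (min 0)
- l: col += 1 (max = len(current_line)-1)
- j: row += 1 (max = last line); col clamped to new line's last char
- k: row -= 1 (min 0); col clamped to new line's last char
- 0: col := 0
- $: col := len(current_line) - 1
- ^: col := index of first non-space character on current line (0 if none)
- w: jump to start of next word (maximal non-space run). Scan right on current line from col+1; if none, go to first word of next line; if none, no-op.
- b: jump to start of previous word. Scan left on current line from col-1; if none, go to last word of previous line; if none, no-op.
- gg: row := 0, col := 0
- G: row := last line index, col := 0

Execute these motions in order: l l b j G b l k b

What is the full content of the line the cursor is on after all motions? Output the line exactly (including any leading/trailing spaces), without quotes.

After 1 (l): row=0 col=1 char='i'
After 2 (l): row=0 col=2 char='r'
After 3 (b): row=0 col=0 char='b'
After 4 (j): row=1 col=0 char='r'
After 5 (G): row=4 col=0 char='w'
After 6 (b): row=3 col=14 char='r'
After 7 (l): row=3 col=15 char='e'
After 8 (k): row=2 col=15 char='_'
After 9 (b): row=2 col=11 char='g'

Answer: zero  snow grey rock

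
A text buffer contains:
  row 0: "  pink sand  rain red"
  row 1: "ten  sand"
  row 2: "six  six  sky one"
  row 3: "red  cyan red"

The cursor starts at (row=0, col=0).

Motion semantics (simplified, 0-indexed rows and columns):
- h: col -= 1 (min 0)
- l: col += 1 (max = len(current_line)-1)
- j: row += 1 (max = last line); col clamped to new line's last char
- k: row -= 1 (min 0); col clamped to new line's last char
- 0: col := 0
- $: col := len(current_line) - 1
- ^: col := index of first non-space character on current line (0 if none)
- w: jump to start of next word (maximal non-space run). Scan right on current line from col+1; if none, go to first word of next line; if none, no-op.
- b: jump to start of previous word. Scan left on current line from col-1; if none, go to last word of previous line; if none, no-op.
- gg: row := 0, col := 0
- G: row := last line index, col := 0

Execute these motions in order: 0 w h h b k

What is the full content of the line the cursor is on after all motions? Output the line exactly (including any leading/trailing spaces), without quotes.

Answer:   pink sand  rain red

Derivation:
After 1 (0): row=0 col=0 char='_'
After 2 (w): row=0 col=2 char='p'
After 3 (h): row=0 col=1 char='_'
After 4 (h): row=0 col=0 char='_'
After 5 (b): row=0 col=0 char='_'
After 6 (k): row=0 col=0 char='_'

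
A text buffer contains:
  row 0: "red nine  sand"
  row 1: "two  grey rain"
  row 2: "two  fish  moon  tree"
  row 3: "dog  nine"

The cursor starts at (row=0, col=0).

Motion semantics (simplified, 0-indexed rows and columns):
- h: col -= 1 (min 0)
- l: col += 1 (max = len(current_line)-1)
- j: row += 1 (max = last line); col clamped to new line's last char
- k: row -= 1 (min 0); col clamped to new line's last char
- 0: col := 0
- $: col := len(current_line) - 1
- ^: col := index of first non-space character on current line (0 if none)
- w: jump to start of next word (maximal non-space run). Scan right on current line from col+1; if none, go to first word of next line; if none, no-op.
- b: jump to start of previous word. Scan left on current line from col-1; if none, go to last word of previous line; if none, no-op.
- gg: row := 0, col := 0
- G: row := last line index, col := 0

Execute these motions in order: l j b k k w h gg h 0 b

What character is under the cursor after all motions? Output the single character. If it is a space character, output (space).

Answer: r

Derivation:
After 1 (l): row=0 col=1 char='e'
After 2 (j): row=1 col=1 char='w'
After 3 (b): row=1 col=0 char='t'
After 4 (k): row=0 col=0 char='r'
After 5 (k): row=0 col=0 char='r'
After 6 (w): row=0 col=4 char='n'
After 7 (h): row=0 col=3 char='_'
After 8 (gg): row=0 col=0 char='r'
After 9 (h): row=0 col=0 char='r'
After 10 (0): row=0 col=0 char='r'
After 11 (b): row=0 col=0 char='r'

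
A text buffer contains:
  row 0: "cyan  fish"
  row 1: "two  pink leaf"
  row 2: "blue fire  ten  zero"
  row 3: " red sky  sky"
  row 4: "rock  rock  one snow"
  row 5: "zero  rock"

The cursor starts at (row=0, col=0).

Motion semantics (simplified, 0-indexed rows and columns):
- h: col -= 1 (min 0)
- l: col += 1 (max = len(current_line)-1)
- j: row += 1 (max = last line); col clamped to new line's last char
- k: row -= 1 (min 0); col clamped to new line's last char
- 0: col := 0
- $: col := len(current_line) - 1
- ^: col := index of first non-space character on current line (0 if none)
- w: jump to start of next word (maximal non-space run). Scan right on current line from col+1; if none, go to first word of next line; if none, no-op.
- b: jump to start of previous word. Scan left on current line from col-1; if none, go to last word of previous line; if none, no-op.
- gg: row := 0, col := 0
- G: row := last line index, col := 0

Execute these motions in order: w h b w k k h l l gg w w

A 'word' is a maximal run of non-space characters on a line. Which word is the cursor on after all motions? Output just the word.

After 1 (w): row=0 col=6 char='f'
After 2 (h): row=0 col=5 char='_'
After 3 (b): row=0 col=0 char='c'
After 4 (w): row=0 col=6 char='f'
After 5 (k): row=0 col=6 char='f'
After 6 (k): row=0 col=6 char='f'
After 7 (h): row=0 col=5 char='_'
After 8 (l): row=0 col=6 char='f'
After 9 (l): row=0 col=7 char='i'
After 10 (gg): row=0 col=0 char='c'
After 11 (w): row=0 col=6 char='f'
After 12 (w): row=1 col=0 char='t'

Answer: two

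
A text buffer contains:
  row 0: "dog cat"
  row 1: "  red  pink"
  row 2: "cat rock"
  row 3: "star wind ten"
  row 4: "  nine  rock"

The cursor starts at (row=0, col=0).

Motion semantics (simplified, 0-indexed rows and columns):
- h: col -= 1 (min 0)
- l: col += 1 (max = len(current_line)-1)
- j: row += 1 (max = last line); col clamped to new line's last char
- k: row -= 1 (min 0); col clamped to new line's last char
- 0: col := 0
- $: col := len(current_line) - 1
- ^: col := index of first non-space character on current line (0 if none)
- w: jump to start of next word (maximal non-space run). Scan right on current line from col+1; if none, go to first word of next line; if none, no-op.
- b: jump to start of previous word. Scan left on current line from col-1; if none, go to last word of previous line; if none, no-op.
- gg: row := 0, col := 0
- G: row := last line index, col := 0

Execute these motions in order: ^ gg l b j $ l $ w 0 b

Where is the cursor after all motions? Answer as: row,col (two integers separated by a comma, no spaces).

After 1 (^): row=0 col=0 char='d'
After 2 (gg): row=0 col=0 char='d'
After 3 (l): row=0 col=1 char='o'
After 4 (b): row=0 col=0 char='d'
After 5 (j): row=1 col=0 char='_'
After 6 ($): row=1 col=10 char='k'
After 7 (l): row=1 col=10 char='k'
After 8 ($): row=1 col=10 char='k'
After 9 (w): row=2 col=0 char='c'
After 10 (0): row=2 col=0 char='c'
After 11 (b): row=1 col=7 char='p'

Answer: 1,7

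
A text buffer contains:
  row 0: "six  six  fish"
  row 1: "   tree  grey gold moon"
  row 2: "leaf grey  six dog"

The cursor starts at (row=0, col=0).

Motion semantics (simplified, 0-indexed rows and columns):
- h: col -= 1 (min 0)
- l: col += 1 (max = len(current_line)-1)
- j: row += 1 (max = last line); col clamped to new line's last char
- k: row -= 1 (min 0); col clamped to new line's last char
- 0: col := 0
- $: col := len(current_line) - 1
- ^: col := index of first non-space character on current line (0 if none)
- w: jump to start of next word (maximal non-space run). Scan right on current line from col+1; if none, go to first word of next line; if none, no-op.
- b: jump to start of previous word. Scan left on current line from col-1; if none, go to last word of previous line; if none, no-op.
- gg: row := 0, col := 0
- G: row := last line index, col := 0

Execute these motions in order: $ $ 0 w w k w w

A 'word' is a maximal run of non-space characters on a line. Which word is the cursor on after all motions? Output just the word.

After 1 ($): row=0 col=13 char='h'
After 2 ($): row=0 col=13 char='h'
After 3 (0): row=0 col=0 char='s'
After 4 (w): row=0 col=5 char='s'
After 5 (w): row=0 col=10 char='f'
After 6 (k): row=0 col=10 char='f'
After 7 (w): row=1 col=3 char='t'
After 8 (w): row=1 col=9 char='g'

Answer: grey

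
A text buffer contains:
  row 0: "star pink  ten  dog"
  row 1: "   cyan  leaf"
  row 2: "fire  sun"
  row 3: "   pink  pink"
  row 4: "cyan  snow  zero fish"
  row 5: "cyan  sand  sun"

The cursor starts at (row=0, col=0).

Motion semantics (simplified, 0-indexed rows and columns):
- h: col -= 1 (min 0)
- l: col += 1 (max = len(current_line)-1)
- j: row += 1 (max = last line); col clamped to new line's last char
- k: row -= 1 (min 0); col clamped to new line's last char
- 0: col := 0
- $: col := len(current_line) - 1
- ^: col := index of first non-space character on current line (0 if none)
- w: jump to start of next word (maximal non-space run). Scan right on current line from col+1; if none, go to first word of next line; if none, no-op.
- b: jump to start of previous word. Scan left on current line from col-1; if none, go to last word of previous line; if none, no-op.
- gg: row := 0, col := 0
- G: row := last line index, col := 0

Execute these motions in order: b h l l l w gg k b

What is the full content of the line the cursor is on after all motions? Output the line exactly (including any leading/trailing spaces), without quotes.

Answer: star pink  ten  dog

Derivation:
After 1 (b): row=0 col=0 char='s'
After 2 (h): row=0 col=0 char='s'
After 3 (l): row=0 col=1 char='t'
After 4 (l): row=0 col=2 char='a'
After 5 (l): row=0 col=3 char='r'
After 6 (w): row=0 col=5 char='p'
After 7 (gg): row=0 col=0 char='s'
After 8 (k): row=0 col=0 char='s'
After 9 (b): row=0 col=0 char='s'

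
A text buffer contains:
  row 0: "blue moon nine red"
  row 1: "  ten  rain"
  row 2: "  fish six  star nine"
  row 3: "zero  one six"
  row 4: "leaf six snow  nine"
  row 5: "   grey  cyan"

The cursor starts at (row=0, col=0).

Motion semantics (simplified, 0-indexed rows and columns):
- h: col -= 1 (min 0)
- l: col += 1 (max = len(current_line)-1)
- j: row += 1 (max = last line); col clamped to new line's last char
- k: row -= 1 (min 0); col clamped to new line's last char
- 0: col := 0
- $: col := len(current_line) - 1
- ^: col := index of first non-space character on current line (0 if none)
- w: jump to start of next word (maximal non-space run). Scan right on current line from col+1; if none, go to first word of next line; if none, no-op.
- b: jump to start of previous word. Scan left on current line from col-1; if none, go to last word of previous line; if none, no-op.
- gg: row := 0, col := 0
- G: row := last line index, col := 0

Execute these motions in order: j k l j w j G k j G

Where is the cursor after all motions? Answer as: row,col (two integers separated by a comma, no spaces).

Answer: 5,0

Derivation:
After 1 (j): row=1 col=0 char='_'
After 2 (k): row=0 col=0 char='b'
After 3 (l): row=0 col=1 char='l'
After 4 (j): row=1 col=1 char='_'
After 5 (w): row=1 col=2 char='t'
After 6 (j): row=2 col=2 char='f'
After 7 (G): row=5 col=0 char='_'
After 8 (k): row=4 col=0 char='l'
After 9 (j): row=5 col=0 char='_'
After 10 (G): row=5 col=0 char='_'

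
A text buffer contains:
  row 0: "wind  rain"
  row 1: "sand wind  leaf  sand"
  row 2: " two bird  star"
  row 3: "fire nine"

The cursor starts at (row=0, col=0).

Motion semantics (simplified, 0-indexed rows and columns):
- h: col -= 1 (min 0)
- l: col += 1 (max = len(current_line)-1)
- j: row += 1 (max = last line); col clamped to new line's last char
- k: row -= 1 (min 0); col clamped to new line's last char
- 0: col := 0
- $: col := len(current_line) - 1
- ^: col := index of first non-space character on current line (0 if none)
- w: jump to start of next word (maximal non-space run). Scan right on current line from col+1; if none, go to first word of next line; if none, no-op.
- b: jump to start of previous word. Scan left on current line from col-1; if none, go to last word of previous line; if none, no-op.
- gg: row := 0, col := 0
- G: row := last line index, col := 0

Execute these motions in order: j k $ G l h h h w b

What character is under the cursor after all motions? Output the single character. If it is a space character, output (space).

Answer: f

Derivation:
After 1 (j): row=1 col=0 char='s'
After 2 (k): row=0 col=0 char='w'
After 3 ($): row=0 col=9 char='n'
After 4 (G): row=3 col=0 char='f'
After 5 (l): row=3 col=1 char='i'
After 6 (h): row=3 col=0 char='f'
After 7 (h): row=3 col=0 char='f'
After 8 (h): row=3 col=0 char='f'
After 9 (w): row=3 col=5 char='n'
After 10 (b): row=3 col=0 char='f'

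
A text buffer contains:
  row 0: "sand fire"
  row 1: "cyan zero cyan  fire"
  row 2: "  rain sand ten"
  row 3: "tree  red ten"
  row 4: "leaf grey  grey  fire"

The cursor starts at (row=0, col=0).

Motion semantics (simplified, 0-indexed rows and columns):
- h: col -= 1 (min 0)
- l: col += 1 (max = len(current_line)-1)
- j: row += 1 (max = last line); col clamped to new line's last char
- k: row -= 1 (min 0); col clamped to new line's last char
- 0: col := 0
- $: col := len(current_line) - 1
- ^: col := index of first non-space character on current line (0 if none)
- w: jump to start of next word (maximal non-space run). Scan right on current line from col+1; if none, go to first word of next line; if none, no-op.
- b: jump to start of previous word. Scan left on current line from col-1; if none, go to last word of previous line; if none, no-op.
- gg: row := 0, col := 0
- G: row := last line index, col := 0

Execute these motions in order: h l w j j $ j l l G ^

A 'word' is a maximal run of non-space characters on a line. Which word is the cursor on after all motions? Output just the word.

After 1 (h): row=0 col=0 char='s'
After 2 (l): row=0 col=1 char='a'
After 3 (w): row=0 col=5 char='f'
After 4 (j): row=1 col=5 char='z'
After 5 (j): row=2 col=5 char='n'
After 6 ($): row=2 col=14 char='n'
After 7 (j): row=3 col=12 char='n'
After 8 (l): row=3 col=12 char='n'
After 9 (l): row=3 col=12 char='n'
After 10 (G): row=4 col=0 char='l'
After 11 (^): row=4 col=0 char='l'

Answer: leaf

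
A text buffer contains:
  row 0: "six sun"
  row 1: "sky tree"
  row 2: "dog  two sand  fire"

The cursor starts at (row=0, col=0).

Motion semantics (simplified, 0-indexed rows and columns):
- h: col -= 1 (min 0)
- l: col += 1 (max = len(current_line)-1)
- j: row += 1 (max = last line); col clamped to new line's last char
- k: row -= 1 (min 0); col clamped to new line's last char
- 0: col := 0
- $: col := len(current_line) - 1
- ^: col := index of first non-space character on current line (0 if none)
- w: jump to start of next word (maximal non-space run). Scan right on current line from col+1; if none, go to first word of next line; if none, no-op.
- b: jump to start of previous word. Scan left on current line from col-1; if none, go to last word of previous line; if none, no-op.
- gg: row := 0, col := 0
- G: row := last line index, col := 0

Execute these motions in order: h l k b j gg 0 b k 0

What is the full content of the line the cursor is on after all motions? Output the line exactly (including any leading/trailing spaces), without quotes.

After 1 (h): row=0 col=0 char='s'
After 2 (l): row=0 col=1 char='i'
After 3 (k): row=0 col=1 char='i'
After 4 (b): row=0 col=0 char='s'
After 5 (j): row=1 col=0 char='s'
After 6 (gg): row=0 col=0 char='s'
After 7 (0): row=0 col=0 char='s'
After 8 (b): row=0 col=0 char='s'
After 9 (k): row=0 col=0 char='s'
After 10 (0): row=0 col=0 char='s'

Answer: six sun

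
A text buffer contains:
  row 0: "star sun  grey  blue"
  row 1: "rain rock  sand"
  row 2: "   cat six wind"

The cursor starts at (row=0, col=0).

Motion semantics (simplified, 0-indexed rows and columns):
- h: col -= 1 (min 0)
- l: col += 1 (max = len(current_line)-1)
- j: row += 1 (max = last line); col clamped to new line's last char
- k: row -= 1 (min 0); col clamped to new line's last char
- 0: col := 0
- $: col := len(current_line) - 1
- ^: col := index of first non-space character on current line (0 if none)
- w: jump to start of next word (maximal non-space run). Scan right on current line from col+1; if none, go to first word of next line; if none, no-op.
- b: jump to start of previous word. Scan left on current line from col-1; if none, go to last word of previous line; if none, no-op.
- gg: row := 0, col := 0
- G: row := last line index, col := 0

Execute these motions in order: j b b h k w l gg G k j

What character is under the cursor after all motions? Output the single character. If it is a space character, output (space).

Answer: (space)

Derivation:
After 1 (j): row=1 col=0 char='r'
After 2 (b): row=0 col=16 char='b'
After 3 (b): row=0 col=10 char='g'
After 4 (h): row=0 col=9 char='_'
After 5 (k): row=0 col=9 char='_'
After 6 (w): row=0 col=10 char='g'
After 7 (l): row=0 col=11 char='r'
After 8 (gg): row=0 col=0 char='s'
After 9 (G): row=2 col=0 char='_'
After 10 (k): row=1 col=0 char='r'
After 11 (j): row=2 col=0 char='_'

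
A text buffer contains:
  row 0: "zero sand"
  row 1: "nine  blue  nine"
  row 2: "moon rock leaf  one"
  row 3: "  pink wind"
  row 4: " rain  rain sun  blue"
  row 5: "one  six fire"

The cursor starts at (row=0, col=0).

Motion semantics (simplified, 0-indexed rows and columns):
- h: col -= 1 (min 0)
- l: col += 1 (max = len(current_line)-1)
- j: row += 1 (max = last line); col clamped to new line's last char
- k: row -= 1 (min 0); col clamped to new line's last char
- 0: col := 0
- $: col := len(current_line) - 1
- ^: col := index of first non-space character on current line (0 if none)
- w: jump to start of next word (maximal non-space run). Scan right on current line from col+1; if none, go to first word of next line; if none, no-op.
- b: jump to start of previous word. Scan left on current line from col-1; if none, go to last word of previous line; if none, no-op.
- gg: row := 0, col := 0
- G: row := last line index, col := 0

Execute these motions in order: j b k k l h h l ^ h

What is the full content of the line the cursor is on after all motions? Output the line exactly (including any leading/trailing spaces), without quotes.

After 1 (j): row=1 col=0 char='n'
After 2 (b): row=0 col=5 char='s'
After 3 (k): row=0 col=5 char='s'
After 4 (k): row=0 col=5 char='s'
After 5 (l): row=0 col=6 char='a'
After 6 (h): row=0 col=5 char='s'
After 7 (h): row=0 col=4 char='_'
After 8 (l): row=0 col=5 char='s'
After 9 (^): row=0 col=0 char='z'
After 10 (h): row=0 col=0 char='z'

Answer: zero sand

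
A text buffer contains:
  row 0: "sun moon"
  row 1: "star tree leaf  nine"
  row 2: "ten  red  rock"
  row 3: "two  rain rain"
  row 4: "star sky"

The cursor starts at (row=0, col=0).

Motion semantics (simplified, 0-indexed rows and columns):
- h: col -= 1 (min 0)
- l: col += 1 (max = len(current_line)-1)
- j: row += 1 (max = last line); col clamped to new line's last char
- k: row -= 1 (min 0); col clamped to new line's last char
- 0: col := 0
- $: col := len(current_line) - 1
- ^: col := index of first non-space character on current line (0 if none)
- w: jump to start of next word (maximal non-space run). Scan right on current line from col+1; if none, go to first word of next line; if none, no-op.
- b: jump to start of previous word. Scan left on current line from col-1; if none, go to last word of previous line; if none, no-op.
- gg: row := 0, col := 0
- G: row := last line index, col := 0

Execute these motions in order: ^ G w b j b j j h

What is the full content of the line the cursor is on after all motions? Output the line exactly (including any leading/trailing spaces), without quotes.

After 1 (^): row=0 col=0 char='s'
After 2 (G): row=4 col=0 char='s'
After 3 (w): row=4 col=5 char='s'
After 4 (b): row=4 col=0 char='s'
After 5 (j): row=4 col=0 char='s'
After 6 (b): row=3 col=10 char='r'
After 7 (j): row=4 col=7 char='y'
After 8 (j): row=4 col=7 char='y'
After 9 (h): row=4 col=6 char='k'

Answer: star sky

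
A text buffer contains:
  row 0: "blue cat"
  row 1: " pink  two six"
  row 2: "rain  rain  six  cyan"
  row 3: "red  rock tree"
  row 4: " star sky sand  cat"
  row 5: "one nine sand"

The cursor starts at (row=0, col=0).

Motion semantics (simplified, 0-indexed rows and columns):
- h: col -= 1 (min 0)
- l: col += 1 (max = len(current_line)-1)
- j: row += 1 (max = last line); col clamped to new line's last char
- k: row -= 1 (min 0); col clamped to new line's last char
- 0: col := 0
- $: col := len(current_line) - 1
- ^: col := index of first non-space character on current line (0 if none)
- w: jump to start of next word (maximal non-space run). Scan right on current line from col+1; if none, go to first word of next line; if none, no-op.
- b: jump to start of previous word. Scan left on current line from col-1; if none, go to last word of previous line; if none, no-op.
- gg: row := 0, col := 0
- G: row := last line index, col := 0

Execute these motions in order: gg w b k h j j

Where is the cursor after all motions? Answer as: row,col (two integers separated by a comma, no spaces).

After 1 (gg): row=0 col=0 char='b'
After 2 (w): row=0 col=5 char='c'
After 3 (b): row=0 col=0 char='b'
After 4 (k): row=0 col=0 char='b'
After 5 (h): row=0 col=0 char='b'
After 6 (j): row=1 col=0 char='_'
After 7 (j): row=2 col=0 char='r'

Answer: 2,0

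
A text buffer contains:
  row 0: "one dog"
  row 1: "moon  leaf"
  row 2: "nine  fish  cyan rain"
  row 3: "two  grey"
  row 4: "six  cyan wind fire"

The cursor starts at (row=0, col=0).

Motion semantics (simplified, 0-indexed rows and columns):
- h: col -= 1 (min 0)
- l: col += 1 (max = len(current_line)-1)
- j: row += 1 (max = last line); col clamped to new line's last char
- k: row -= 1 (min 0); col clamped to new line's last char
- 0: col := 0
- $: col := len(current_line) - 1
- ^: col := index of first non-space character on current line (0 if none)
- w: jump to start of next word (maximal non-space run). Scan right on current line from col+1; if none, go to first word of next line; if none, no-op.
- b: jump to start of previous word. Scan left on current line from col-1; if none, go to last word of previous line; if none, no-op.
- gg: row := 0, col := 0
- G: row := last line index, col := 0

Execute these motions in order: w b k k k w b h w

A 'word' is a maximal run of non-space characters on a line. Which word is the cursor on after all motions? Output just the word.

Answer: dog

Derivation:
After 1 (w): row=0 col=4 char='d'
After 2 (b): row=0 col=0 char='o'
After 3 (k): row=0 col=0 char='o'
After 4 (k): row=0 col=0 char='o'
After 5 (k): row=0 col=0 char='o'
After 6 (w): row=0 col=4 char='d'
After 7 (b): row=0 col=0 char='o'
After 8 (h): row=0 col=0 char='o'
After 9 (w): row=0 col=4 char='d'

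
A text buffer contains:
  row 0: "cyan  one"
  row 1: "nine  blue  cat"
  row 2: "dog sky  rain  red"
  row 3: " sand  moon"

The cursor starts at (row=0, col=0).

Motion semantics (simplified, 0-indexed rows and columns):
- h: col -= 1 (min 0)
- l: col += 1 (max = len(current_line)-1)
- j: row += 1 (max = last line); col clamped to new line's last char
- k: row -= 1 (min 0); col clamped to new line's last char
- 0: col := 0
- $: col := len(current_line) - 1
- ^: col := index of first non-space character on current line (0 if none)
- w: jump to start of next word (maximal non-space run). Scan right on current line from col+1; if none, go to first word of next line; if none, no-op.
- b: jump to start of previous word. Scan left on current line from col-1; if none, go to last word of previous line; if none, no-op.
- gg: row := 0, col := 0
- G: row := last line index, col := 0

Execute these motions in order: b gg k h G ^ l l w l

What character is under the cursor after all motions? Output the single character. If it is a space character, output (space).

After 1 (b): row=0 col=0 char='c'
After 2 (gg): row=0 col=0 char='c'
After 3 (k): row=0 col=0 char='c'
After 4 (h): row=0 col=0 char='c'
After 5 (G): row=3 col=0 char='_'
After 6 (^): row=3 col=1 char='s'
After 7 (l): row=3 col=2 char='a'
After 8 (l): row=3 col=3 char='n'
After 9 (w): row=3 col=7 char='m'
After 10 (l): row=3 col=8 char='o'

Answer: o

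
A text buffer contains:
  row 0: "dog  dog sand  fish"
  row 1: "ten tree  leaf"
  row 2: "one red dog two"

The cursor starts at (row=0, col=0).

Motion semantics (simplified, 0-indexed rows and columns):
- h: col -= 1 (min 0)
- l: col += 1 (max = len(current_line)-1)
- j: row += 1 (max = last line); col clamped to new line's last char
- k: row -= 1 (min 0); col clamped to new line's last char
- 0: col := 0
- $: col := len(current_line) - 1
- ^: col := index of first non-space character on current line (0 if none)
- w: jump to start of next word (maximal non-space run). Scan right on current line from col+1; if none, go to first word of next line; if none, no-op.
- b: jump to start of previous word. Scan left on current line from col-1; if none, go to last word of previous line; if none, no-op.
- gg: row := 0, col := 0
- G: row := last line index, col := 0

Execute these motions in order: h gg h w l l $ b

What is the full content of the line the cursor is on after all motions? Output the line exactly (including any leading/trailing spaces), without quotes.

After 1 (h): row=0 col=0 char='d'
After 2 (gg): row=0 col=0 char='d'
After 3 (h): row=0 col=0 char='d'
After 4 (w): row=0 col=5 char='d'
After 5 (l): row=0 col=6 char='o'
After 6 (l): row=0 col=7 char='g'
After 7 ($): row=0 col=18 char='h'
After 8 (b): row=0 col=15 char='f'

Answer: dog  dog sand  fish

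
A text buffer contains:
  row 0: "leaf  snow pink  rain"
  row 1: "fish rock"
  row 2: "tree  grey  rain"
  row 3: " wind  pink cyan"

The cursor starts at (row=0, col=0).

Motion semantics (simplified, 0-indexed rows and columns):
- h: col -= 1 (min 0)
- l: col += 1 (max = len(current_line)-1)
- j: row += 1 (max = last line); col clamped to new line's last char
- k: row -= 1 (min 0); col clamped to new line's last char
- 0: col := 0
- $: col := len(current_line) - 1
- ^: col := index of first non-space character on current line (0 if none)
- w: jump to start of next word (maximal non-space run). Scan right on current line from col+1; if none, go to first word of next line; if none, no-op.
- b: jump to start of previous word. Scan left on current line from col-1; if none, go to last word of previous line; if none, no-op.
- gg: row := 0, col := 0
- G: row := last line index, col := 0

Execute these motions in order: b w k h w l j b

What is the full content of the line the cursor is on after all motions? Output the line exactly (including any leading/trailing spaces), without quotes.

After 1 (b): row=0 col=0 char='l'
After 2 (w): row=0 col=6 char='s'
After 3 (k): row=0 col=6 char='s'
After 4 (h): row=0 col=5 char='_'
After 5 (w): row=0 col=6 char='s'
After 6 (l): row=0 col=7 char='n'
After 7 (j): row=1 col=7 char='c'
After 8 (b): row=1 col=5 char='r'

Answer: fish rock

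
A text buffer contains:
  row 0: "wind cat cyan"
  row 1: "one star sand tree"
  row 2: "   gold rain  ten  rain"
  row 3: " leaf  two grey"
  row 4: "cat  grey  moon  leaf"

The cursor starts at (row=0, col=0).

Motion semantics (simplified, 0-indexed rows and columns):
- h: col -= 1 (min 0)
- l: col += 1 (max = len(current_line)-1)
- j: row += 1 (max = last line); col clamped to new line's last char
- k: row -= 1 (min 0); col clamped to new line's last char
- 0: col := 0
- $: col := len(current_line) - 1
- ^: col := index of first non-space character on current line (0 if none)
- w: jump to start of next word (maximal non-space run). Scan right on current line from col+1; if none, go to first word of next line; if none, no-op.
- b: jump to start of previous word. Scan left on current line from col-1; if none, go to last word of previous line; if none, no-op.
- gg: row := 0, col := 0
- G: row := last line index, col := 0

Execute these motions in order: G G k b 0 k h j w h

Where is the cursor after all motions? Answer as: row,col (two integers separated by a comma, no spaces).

After 1 (G): row=4 col=0 char='c'
After 2 (G): row=4 col=0 char='c'
After 3 (k): row=3 col=0 char='_'
After 4 (b): row=2 col=19 char='r'
After 5 (0): row=2 col=0 char='_'
After 6 (k): row=1 col=0 char='o'
After 7 (h): row=1 col=0 char='o'
After 8 (j): row=2 col=0 char='_'
After 9 (w): row=2 col=3 char='g'
After 10 (h): row=2 col=2 char='_'

Answer: 2,2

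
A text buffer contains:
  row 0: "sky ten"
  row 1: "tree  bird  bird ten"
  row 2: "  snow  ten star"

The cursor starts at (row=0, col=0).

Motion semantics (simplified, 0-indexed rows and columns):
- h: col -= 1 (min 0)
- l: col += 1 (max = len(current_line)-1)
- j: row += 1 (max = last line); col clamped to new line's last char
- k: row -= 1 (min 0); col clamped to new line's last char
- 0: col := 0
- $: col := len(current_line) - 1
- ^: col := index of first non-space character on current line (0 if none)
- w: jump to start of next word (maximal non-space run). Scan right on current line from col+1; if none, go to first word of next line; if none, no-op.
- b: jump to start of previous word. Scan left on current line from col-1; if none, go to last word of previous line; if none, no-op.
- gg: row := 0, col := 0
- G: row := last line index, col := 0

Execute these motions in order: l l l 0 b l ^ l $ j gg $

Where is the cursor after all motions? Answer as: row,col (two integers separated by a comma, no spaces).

Answer: 0,6

Derivation:
After 1 (l): row=0 col=1 char='k'
After 2 (l): row=0 col=2 char='y'
After 3 (l): row=0 col=3 char='_'
After 4 (0): row=0 col=0 char='s'
After 5 (b): row=0 col=0 char='s'
After 6 (l): row=0 col=1 char='k'
After 7 (^): row=0 col=0 char='s'
After 8 (l): row=0 col=1 char='k'
After 9 ($): row=0 col=6 char='n'
After 10 (j): row=1 col=6 char='b'
After 11 (gg): row=0 col=0 char='s'
After 12 ($): row=0 col=6 char='n'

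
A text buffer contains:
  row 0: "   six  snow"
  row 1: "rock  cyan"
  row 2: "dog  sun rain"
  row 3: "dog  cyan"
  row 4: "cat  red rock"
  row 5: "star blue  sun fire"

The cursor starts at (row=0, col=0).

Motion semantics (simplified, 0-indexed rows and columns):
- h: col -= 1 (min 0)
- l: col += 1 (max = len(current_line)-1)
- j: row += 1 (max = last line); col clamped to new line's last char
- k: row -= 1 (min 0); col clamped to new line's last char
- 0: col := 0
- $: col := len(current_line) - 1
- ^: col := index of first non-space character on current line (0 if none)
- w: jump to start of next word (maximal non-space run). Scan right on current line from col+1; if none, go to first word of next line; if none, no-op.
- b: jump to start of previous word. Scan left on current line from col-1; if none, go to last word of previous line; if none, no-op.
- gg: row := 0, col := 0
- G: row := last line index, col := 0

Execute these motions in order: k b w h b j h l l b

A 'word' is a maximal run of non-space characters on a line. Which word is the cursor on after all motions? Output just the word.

Answer: rock

Derivation:
After 1 (k): row=0 col=0 char='_'
After 2 (b): row=0 col=0 char='_'
After 3 (w): row=0 col=3 char='s'
After 4 (h): row=0 col=2 char='_'
After 5 (b): row=0 col=2 char='_'
After 6 (j): row=1 col=2 char='c'
After 7 (h): row=1 col=1 char='o'
After 8 (l): row=1 col=2 char='c'
After 9 (l): row=1 col=3 char='k'
After 10 (b): row=1 col=0 char='r'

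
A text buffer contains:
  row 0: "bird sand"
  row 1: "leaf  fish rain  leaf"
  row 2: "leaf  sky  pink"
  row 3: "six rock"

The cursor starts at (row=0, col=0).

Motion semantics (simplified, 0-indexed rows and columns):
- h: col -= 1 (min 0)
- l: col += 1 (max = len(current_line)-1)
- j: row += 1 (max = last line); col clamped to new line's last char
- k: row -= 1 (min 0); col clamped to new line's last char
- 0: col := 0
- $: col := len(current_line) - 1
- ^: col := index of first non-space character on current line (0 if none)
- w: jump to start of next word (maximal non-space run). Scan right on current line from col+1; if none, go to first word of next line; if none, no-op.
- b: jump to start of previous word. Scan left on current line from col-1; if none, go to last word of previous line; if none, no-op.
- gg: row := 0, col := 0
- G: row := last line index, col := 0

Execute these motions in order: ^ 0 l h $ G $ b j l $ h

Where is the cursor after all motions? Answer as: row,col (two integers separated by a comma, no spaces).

Answer: 3,6

Derivation:
After 1 (^): row=0 col=0 char='b'
After 2 (0): row=0 col=0 char='b'
After 3 (l): row=0 col=1 char='i'
After 4 (h): row=0 col=0 char='b'
After 5 ($): row=0 col=8 char='d'
After 6 (G): row=3 col=0 char='s'
After 7 ($): row=3 col=7 char='k'
After 8 (b): row=3 col=4 char='r'
After 9 (j): row=3 col=4 char='r'
After 10 (l): row=3 col=5 char='o'
After 11 ($): row=3 col=7 char='k'
After 12 (h): row=3 col=6 char='c'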